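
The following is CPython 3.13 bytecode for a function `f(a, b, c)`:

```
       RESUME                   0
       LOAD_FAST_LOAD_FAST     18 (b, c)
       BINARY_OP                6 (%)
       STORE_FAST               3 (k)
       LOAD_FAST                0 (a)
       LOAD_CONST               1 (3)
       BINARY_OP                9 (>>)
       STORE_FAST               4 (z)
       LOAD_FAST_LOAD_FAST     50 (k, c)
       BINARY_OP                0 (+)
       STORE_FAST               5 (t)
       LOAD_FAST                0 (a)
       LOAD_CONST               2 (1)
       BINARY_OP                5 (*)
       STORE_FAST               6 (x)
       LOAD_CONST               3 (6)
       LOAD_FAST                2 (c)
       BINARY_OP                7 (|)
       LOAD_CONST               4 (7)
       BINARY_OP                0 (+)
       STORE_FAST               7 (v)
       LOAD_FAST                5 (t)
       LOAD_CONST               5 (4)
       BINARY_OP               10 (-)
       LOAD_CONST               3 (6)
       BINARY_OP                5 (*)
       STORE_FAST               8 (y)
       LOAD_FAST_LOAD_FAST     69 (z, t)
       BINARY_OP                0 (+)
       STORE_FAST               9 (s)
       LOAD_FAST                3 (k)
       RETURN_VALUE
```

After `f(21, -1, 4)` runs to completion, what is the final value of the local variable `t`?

7

LOAD_FAST_LOAD_FAST b,c → push -1,4. Stack: [-1, 4]
BINARY_OP % → -1 % 4 = 3. Stack: [3]
STORE_FAST k → k=3. Stack: []
LOAD_FAST a → push 21. Stack: [21]
LOAD_CONST → push 3. Stack: [21, 3]
BINARY_OP >> → 21 >> 3 = 2. Stack: [2]
STORE_FAST z → z=2. Stack: []
LOAD_FAST_LOAD_FAST k,c → push 3,4. Stack: [3, 4]
BINARY_OP + → 3 + 4 = 7. Stack: [7]
STORE_FAST t → t=7. Stack: []
LOAD_FAST a → push 21. Stack: [21]
LOAD_CONST → push 1. Stack: [21, 1]
BINARY_OP * → 21 * 1 = 21. Stack: [21]
STORE_FAST x → x=21. Stack: []
LOAD_CONST → push 6. Stack: [6]
LOAD_FAST c → push 4. Stack: [6, 4]
BINARY_OP | → 6 | 4 = 6. Stack: [6]
LOAD_CONST → push 7. Stack: [6, 7]
BINARY_OP + → 6 + 7 = 13. Stack: [13]
STORE_FAST v → v=13. Stack: []
LOAD_FAST t → push 7. Stack: [7]
LOAD_CONST → push 4. Stack: [7, 4]
BINARY_OP - → 7 - 4 = 3. Stack: [3]
LOAD_CONST → push 6. Stack: [3, 6]
BINARY_OP * → 3 * 6 = 18. Stack: [18]
STORE_FAST y → y=18. Stack: []
LOAD_FAST_LOAD_FAST z,t → push 2,7. Stack: [2, 7]
BINARY_OP + → 2 + 7 = 9. Stack: [9]
STORE_FAST s → s=9. Stack: []
LOAD_FAST k → push 3. Stack: [3]
RETURN_VALUE → return 3.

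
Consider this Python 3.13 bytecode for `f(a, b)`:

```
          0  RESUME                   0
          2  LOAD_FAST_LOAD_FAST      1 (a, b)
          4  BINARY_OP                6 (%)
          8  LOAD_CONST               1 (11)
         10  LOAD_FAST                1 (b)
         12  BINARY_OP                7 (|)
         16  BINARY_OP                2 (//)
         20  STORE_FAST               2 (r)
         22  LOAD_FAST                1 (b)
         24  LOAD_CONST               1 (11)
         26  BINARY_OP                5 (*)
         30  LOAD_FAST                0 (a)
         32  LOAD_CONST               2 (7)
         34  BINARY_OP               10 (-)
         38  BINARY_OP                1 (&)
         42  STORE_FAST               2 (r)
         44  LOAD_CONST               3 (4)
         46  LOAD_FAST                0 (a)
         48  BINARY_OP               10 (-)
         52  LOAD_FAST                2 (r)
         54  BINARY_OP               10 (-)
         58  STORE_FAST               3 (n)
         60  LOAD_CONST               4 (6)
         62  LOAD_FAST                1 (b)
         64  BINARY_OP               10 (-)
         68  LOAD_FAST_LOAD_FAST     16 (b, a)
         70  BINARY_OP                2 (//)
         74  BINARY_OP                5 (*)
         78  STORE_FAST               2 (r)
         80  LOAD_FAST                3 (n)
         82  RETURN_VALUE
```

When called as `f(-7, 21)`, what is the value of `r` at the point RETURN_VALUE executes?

LOAD_FAST_LOAD_FAST a,b → push -7,21. Stack: [-7, 21]
BINARY_OP % → -7 % 21 = 14. Stack: [14]
LOAD_CONST → push 11. Stack: [14, 11]
LOAD_FAST b → push 21. Stack: [14, 11, 21]
BINARY_OP | → 11 | 21 = 31. Stack: [14, 31]
BINARY_OP // → 14 // 31 = 0. Stack: [0]
STORE_FAST r → r=0. Stack: []
LOAD_FAST b → push 21. Stack: [21]
LOAD_CONST → push 11. Stack: [21, 11]
BINARY_OP * → 21 * 11 = 231. Stack: [231]
LOAD_FAST a → push -7. Stack: [231, -7]
LOAD_CONST → push 7. Stack: [231, -7, 7]
BINARY_OP - → -7 - 7 = -14. Stack: [231, -14]
BINARY_OP & → 231 & -14 = 226. Stack: [226]
STORE_FAST r → r=226. Stack: []
LOAD_CONST → push 4. Stack: [4]
LOAD_FAST a → push -7. Stack: [4, -7]
BINARY_OP - → 4 - -7 = 11. Stack: [11]
LOAD_FAST r → push 226. Stack: [11, 226]
BINARY_OP - → 11 - 226 = -215. Stack: [-215]
STORE_FAST n → n=-215. Stack: []
LOAD_CONST → push 6. Stack: [6]
LOAD_FAST b → push 21. Stack: [6, 21]
BINARY_OP - → 6 - 21 = -15. Stack: [-15]
LOAD_FAST_LOAD_FAST b,a → push 21,-7. Stack: [-15, 21, -7]
BINARY_OP // → 21 // -7 = -3. Stack: [-15, -3]
BINARY_OP * → -15 * -3 = 45. Stack: [45]
STORE_FAST r → r=45. Stack: []
LOAD_FAST n → push -215. Stack: [-215]
RETURN_VALUE → return -215.

45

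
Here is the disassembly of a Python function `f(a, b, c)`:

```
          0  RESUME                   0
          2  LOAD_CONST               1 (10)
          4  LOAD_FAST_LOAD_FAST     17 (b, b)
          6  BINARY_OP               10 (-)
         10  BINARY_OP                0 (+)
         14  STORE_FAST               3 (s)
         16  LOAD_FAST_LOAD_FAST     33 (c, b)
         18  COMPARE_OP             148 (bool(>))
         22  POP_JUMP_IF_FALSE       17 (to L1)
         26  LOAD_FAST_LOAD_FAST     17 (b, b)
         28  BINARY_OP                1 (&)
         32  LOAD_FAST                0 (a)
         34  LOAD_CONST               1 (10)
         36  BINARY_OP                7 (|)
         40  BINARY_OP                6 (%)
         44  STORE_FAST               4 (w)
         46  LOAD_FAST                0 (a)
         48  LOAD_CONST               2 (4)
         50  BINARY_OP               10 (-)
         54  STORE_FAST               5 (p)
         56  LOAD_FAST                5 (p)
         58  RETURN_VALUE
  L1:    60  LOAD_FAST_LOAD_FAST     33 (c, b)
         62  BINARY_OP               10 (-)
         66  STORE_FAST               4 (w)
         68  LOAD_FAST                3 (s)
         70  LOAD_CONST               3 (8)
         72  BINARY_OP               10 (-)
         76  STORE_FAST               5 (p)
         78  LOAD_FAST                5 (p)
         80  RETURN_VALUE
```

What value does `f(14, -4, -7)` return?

2

LOAD_CONST → push 10. Stack: [10]
LOAD_FAST_LOAD_FAST b,b → push -4,-4. Stack: [10, -4, -4]
BINARY_OP - → -4 - -4 = 0. Stack: [10, 0]
BINARY_OP + → 10 + 0 = 10. Stack: [10]
STORE_FAST s → s=10. Stack: []
LOAD_FAST_LOAD_FAST c,b → push -7,-4. Stack: [-7, -4]
COMPARE_OP bool(>) → -7 vs -4 = False. Stack: [False]
POP_JUMP_IF_FALSE → pop False; jump. Stack: []
LOAD_FAST_LOAD_FAST c,b → push -7,-4. Stack: [-7, -4]
BINARY_OP - → -7 - -4 = -3. Stack: [-3]
STORE_FAST w → w=-3. Stack: []
LOAD_FAST s → push 10. Stack: [10]
LOAD_CONST → push 8. Stack: [10, 8]
BINARY_OP - → 10 - 8 = 2. Stack: [2]
STORE_FAST p → p=2. Stack: []
LOAD_FAST p → push 2. Stack: [2]
RETURN_VALUE → return 2.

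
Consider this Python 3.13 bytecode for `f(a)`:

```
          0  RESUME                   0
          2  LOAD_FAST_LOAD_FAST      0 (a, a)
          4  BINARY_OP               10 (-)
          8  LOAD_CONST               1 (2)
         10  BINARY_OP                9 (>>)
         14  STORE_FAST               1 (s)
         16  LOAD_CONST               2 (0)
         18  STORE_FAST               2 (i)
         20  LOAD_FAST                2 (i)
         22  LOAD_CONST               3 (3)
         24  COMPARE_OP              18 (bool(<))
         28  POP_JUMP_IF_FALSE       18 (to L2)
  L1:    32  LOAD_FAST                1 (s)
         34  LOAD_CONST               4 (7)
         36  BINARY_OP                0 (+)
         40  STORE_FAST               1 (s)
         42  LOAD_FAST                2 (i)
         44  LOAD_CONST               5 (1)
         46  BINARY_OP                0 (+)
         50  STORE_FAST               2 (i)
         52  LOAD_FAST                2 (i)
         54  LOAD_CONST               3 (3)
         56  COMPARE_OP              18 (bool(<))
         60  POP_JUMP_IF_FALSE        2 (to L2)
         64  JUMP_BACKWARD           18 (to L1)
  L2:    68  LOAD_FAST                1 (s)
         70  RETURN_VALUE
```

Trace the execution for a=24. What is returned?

LOAD_FAST_LOAD_FAST a,a → push 24,24. Stack: [24, 24]
BINARY_OP - → 24 - 24 = 0. Stack: [0]
LOAD_CONST → push 2. Stack: [0, 2]
BINARY_OP >> → 0 >> 2 = 0. Stack: [0]
STORE_FAST s → s=0. Stack: []
LOAD_CONST → push 0. Stack: [0]
STORE_FAST i → i=0. Stack: []
LOAD_FAST i → push 0. Stack: [0]
LOAD_CONST → push 3. Stack: [0, 3]
COMPARE_OP bool(<) → 0 vs 3 = True. Stack: [True]
POP_JUMP_IF_FALSE → pop True; no jump. Stack: []
LOAD_FAST s → push 0. Stack: [0]
LOAD_CONST → push 7. Stack: [0, 7]
BINARY_OP + → 0 + 7 = 7. Stack: [7]
STORE_FAST s → s=7. Stack: []
LOAD_FAST i → push 0. Stack: [0]
LOAD_CONST → push 1. Stack: [0, 1]
BINARY_OP + → 0 + 1 = 1. Stack: [1]
STORE_FAST i → i=1. Stack: []
LOAD_FAST i → push 1. Stack: [1]
LOAD_CONST → push 3. Stack: [1, 3]
COMPARE_OP bool(<) → 1 vs 3 = True. Stack: [True]
POP_JUMP_IF_FALSE → pop True; no jump. Stack: []
LOAD_FAST s → push 7. Stack: [7]
LOAD_CONST → push 7. Stack: [7, 7]
BINARY_OP + → 7 + 7 = 14. Stack: [14]
STORE_FAST s → s=14. Stack: []
LOAD_FAST i → push 1. Stack: [1]
LOAD_CONST → push 1. Stack: [1, 1]
BINARY_OP + → 1 + 1 = 2. Stack: [2]
STORE_FAST i → i=2. Stack: []
LOAD_FAST i → push 2. Stack: [2]
LOAD_CONST → push 3. Stack: [2, 3]
COMPARE_OP bool(<) → 2 vs 3 = True. Stack: [True]
POP_JUMP_IF_FALSE → pop True; no jump. Stack: []
LOAD_FAST s → push 14. Stack: [14]
LOAD_CONST → push 7. Stack: [14, 7]
BINARY_OP + → 14 + 7 = 21. Stack: [21]
STORE_FAST s → s=21. Stack: []
LOAD_FAST i → push 2. Stack: [2]
LOAD_CONST → push 1. Stack: [2, 1]
BINARY_OP + → 2 + 1 = 3. Stack: [3]
STORE_FAST i → i=3. Stack: []
LOAD_FAST i → push 3. Stack: [3]
LOAD_CONST → push 3. Stack: [3, 3]
COMPARE_OP bool(<) → 3 vs 3 = False. Stack: [False]
POP_JUMP_IF_FALSE → pop False; jump. Stack: []
LOAD_FAST s → push 21. Stack: [21]
RETURN_VALUE → return 21.

21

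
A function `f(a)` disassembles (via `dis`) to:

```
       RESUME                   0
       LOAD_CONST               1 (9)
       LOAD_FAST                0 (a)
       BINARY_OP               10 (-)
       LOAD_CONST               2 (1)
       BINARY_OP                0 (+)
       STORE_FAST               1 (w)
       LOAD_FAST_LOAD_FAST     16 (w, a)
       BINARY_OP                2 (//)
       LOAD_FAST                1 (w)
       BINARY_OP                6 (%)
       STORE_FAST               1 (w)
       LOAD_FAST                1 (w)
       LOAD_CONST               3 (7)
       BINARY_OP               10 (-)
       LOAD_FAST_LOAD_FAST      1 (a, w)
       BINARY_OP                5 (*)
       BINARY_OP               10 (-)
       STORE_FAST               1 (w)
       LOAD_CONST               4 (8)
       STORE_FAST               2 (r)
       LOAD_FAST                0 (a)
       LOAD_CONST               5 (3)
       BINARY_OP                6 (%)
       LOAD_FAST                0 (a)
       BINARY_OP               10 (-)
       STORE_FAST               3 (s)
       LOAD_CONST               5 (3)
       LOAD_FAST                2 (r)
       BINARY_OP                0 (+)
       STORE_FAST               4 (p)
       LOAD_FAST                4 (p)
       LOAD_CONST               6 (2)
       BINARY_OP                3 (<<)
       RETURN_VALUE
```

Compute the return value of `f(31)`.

44

LOAD_CONST → push 9. Stack: [9]
LOAD_FAST a → push 31. Stack: [9, 31]
BINARY_OP - → 9 - 31 = -22. Stack: [-22]
LOAD_CONST → push 1. Stack: [-22, 1]
BINARY_OP + → -22 + 1 = -21. Stack: [-21]
STORE_FAST w → w=-21. Stack: []
LOAD_FAST_LOAD_FAST w,a → push -21,31. Stack: [-21, 31]
BINARY_OP // → -21 // 31 = -1. Stack: [-1]
LOAD_FAST w → push -21. Stack: [-1, -21]
BINARY_OP % → -1 % -21 = -1. Stack: [-1]
STORE_FAST w → w=-1. Stack: []
LOAD_FAST w → push -1. Stack: [-1]
LOAD_CONST → push 7. Stack: [-1, 7]
BINARY_OP - → -1 - 7 = -8. Stack: [-8]
LOAD_FAST_LOAD_FAST a,w → push 31,-1. Stack: [-8, 31, -1]
BINARY_OP * → 31 * -1 = -31. Stack: [-8, -31]
BINARY_OP - → -8 - -31 = 23. Stack: [23]
STORE_FAST w → w=23. Stack: []
LOAD_CONST → push 8. Stack: [8]
STORE_FAST r → r=8. Stack: []
LOAD_FAST a → push 31. Stack: [31]
LOAD_CONST → push 3. Stack: [31, 3]
BINARY_OP % → 31 % 3 = 1. Stack: [1]
LOAD_FAST a → push 31. Stack: [1, 31]
BINARY_OP - → 1 - 31 = -30. Stack: [-30]
STORE_FAST s → s=-30. Stack: []
LOAD_CONST → push 3. Stack: [3]
LOAD_FAST r → push 8. Stack: [3, 8]
BINARY_OP + → 3 + 8 = 11. Stack: [11]
STORE_FAST p → p=11. Stack: []
LOAD_FAST p → push 11. Stack: [11]
LOAD_CONST → push 2. Stack: [11, 2]
BINARY_OP << → 11 << 2 = 44. Stack: [44]
RETURN_VALUE → return 44.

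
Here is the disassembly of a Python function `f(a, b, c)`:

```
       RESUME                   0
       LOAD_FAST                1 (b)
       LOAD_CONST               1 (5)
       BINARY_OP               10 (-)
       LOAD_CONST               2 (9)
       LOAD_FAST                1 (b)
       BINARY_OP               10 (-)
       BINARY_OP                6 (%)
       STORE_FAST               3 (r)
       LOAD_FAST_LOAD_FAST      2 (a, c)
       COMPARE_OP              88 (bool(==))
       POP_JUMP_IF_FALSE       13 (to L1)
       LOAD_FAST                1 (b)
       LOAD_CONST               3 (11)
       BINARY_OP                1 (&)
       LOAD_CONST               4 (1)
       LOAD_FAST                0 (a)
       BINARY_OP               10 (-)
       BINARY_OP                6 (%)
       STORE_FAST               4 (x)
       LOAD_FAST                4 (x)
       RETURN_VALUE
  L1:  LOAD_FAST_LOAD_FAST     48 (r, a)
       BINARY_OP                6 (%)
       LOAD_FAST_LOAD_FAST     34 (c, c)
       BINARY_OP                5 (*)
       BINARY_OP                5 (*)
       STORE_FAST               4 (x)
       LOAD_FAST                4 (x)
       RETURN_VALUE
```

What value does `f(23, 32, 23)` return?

0

LOAD_FAST b → push 32. Stack: [32]
LOAD_CONST → push 5. Stack: [32, 5]
BINARY_OP - → 32 - 5 = 27. Stack: [27]
LOAD_CONST → push 9. Stack: [27, 9]
LOAD_FAST b → push 32. Stack: [27, 9, 32]
BINARY_OP - → 9 - 32 = -23. Stack: [27, -23]
BINARY_OP % → 27 % -23 = -19. Stack: [-19]
STORE_FAST r → r=-19. Stack: []
LOAD_FAST_LOAD_FAST a,c → push 23,23. Stack: [23, 23]
COMPARE_OP bool(==) → 23 vs 23 = True. Stack: [True]
POP_JUMP_IF_FALSE → pop True; no jump. Stack: []
LOAD_FAST b → push 32. Stack: [32]
LOAD_CONST → push 11. Stack: [32, 11]
BINARY_OP & → 32 & 11 = 0. Stack: [0]
LOAD_CONST → push 1. Stack: [0, 1]
LOAD_FAST a → push 23. Stack: [0, 1, 23]
BINARY_OP - → 1 - 23 = -22. Stack: [0, -22]
BINARY_OP % → 0 % -22 = 0. Stack: [0]
STORE_FAST x → x=0. Stack: []
LOAD_FAST x → push 0. Stack: [0]
RETURN_VALUE → return 0.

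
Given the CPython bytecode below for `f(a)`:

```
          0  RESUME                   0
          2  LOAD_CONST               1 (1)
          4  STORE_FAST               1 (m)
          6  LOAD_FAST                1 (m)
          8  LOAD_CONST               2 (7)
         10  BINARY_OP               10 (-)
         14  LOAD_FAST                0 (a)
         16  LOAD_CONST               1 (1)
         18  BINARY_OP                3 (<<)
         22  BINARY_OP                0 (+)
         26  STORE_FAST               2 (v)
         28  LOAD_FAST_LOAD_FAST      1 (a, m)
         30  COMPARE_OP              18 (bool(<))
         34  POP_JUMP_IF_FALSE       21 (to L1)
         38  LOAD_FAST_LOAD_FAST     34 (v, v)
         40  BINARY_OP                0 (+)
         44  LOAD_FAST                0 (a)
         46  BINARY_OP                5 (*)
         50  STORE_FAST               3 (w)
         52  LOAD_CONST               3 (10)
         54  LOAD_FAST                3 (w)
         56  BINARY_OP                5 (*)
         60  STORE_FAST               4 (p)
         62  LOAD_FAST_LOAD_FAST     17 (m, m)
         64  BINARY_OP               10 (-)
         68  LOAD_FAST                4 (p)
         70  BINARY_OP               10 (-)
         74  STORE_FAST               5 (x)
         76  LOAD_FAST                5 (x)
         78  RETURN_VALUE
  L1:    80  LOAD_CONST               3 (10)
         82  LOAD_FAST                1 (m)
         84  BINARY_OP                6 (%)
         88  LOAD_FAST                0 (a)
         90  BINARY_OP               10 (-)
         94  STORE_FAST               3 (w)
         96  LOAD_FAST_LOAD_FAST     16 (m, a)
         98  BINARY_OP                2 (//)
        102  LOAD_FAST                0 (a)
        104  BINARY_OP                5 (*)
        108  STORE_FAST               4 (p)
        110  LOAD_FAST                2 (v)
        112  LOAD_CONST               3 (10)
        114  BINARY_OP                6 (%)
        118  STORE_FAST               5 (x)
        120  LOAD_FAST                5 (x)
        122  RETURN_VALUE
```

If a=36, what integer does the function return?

LOAD_CONST → push 1. Stack: [1]
STORE_FAST m → m=1. Stack: []
LOAD_FAST m → push 1. Stack: [1]
LOAD_CONST → push 7. Stack: [1, 7]
BINARY_OP - → 1 - 7 = -6. Stack: [-6]
LOAD_FAST a → push 36. Stack: [-6, 36]
LOAD_CONST → push 1. Stack: [-6, 36, 1]
BINARY_OP << → 36 << 1 = 72. Stack: [-6, 72]
BINARY_OP + → -6 + 72 = 66. Stack: [66]
STORE_FAST v → v=66. Stack: []
LOAD_FAST_LOAD_FAST a,m → push 36,1. Stack: [36, 1]
COMPARE_OP bool(<) → 36 vs 1 = False. Stack: [False]
POP_JUMP_IF_FALSE → pop False; jump. Stack: []
LOAD_CONST → push 10. Stack: [10]
LOAD_FAST m → push 1. Stack: [10, 1]
BINARY_OP % → 10 % 1 = 0. Stack: [0]
LOAD_FAST a → push 36. Stack: [0, 36]
BINARY_OP - → 0 - 36 = -36. Stack: [-36]
STORE_FAST w → w=-36. Stack: []
LOAD_FAST_LOAD_FAST m,a → push 1,36. Stack: [1, 36]
BINARY_OP // → 1 // 36 = 0. Stack: [0]
LOAD_FAST a → push 36. Stack: [0, 36]
BINARY_OP * → 0 * 36 = 0. Stack: [0]
STORE_FAST p → p=0. Stack: []
LOAD_FAST v → push 66. Stack: [66]
LOAD_CONST → push 10. Stack: [66, 10]
BINARY_OP % → 66 % 10 = 6. Stack: [6]
STORE_FAST x → x=6. Stack: []
LOAD_FAST x → push 6. Stack: [6]
RETURN_VALUE → return 6.

6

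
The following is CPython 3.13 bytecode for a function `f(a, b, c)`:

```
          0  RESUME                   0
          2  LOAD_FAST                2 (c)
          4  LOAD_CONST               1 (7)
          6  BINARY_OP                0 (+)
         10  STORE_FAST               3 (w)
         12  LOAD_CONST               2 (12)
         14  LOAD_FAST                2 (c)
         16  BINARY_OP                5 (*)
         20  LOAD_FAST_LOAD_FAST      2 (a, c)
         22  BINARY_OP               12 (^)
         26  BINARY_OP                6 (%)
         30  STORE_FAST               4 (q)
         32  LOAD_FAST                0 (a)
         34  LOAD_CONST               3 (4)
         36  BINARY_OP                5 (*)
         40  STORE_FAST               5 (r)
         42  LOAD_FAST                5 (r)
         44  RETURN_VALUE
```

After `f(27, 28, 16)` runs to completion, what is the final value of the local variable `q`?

5

LOAD_FAST c → push 16. Stack: [16]
LOAD_CONST → push 7. Stack: [16, 7]
BINARY_OP + → 16 + 7 = 23. Stack: [23]
STORE_FAST w → w=23. Stack: []
LOAD_CONST → push 12. Stack: [12]
LOAD_FAST c → push 16. Stack: [12, 16]
BINARY_OP * → 12 * 16 = 192. Stack: [192]
LOAD_FAST_LOAD_FAST a,c → push 27,16. Stack: [192, 27, 16]
BINARY_OP ^ → 27 ^ 16 = 11. Stack: [192, 11]
BINARY_OP % → 192 % 11 = 5. Stack: [5]
STORE_FAST q → q=5. Stack: []
LOAD_FAST a → push 27. Stack: [27]
LOAD_CONST → push 4. Stack: [27, 4]
BINARY_OP * → 27 * 4 = 108. Stack: [108]
STORE_FAST r → r=108. Stack: []
LOAD_FAST r → push 108. Stack: [108]
RETURN_VALUE → return 108.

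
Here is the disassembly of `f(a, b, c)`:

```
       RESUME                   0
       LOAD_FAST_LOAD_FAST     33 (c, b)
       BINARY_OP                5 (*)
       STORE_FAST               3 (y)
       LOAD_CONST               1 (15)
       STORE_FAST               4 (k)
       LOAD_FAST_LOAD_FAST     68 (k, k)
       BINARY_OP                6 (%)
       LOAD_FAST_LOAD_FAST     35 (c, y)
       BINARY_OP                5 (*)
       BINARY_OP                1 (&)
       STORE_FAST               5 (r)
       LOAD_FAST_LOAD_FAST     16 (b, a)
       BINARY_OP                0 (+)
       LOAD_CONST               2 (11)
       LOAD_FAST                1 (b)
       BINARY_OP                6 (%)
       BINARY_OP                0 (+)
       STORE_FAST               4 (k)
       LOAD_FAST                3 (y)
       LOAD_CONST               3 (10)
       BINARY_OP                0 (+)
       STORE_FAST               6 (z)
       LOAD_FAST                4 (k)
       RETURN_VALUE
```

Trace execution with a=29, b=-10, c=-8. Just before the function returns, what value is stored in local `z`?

LOAD_FAST_LOAD_FAST c,b → push -8,-10. Stack: [-8, -10]
BINARY_OP * → -8 * -10 = 80. Stack: [80]
STORE_FAST y → y=80. Stack: []
LOAD_CONST → push 15. Stack: [15]
STORE_FAST k → k=15. Stack: []
LOAD_FAST_LOAD_FAST k,k → push 15,15. Stack: [15, 15]
BINARY_OP % → 15 % 15 = 0. Stack: [0]
LOAD_FAST_LOAD_FAST c,y → push -8,80. Stack: [0, -8, 80]
BINARY_OP * → -8 * 80 = -640. Stack: [0, -640]
BINARY_OP & → 0 & -640 = 0. Stack: [0]
STORE_FAST r → r=0. Stack: []
LOAD_FAST_LOAD_FAST b,a → push -10,29. Stack: [-10, 29]
BINARY_OP + → -10 + 29 = 19. Stack: [19]
LOAD_CONST → push 11. Stack: [19, 11]
LOAD_FAST b → push -10. Stack: [19, 11, -10]
BINARY_OP % → 11 % -10 = -9. Stack: [19, -9]
BINARY_OP + → 19 + -9 = 10. Stack: [10]
STORE_FAST k → k=10. Stack: []
LOAD_FAST y → push 80. Stack: [80]
LOAD_CONST → push 10. Stack: [80, 10]
BINARY_OP + → 80 + 10 = 90. Stack: [90]
STORE_FAST z → z=90. Stack: []
LOAD_FAST k → push 10. Stack: [10]
RETURN_VALUE → return 10.

90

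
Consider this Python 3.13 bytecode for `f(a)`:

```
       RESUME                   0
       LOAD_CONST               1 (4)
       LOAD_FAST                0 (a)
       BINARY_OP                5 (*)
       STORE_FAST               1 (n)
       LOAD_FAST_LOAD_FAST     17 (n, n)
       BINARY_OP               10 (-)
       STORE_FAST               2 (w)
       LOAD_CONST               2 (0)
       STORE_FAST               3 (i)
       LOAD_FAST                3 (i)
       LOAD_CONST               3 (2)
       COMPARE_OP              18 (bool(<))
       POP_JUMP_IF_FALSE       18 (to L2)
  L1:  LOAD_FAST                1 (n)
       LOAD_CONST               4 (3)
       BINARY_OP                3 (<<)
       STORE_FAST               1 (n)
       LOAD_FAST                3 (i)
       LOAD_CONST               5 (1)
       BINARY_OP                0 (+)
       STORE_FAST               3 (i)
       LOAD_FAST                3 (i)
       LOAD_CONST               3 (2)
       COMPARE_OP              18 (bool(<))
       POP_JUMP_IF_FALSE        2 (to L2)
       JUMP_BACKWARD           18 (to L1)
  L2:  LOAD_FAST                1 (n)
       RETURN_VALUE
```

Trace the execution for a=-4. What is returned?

LOAD_CONST → push 4. Stack: [4]
LOAD_FAST a → push -4. Stack: [4, -4]
BINARY_OP * → 4 * -4 = -16. Stack: [-16]
STORE_FAST n → n=-16. Stack: []
LOAD_FAST_LOAD_FAST n,n → push -16,-16. Stack: [-16, -16]
BINARY_OP - → -16 - -16 = 0. Stack: [0]
STORE_FAST w → w=0. Stack: []
LOAD_CONST → push 0. Stack: [0]
STORE_FAST i → i=0. Stack: []
LOAD_FAST i → push 0. Stack: [0]
LOAD_CONST → push 2. Stack: [0, 2]
COMPARE_OP bool(<) → 0 vs 2 = True. Stack: [True]
POP_JUMP_IF_FALSE → pop True; no jump. Stack: []
LOAD_FAST n → push -16. Stack: [-16]
LOAD_CONST → push 3. Stack: [-16, 3]
BINARY_OP << → -16 << 3 = -128. Stack: [-128]
STORE_FAST n → n=-128. Stack: []
LOAD_FAST i → push 0. Stack: [0]
LOAD_CONST → push 1. Stack: [0, 1]
BINARY_OP + → 0 + 1 = 1. Stack: [1]
STORE_FAST i → i=1. Stack: []
LOAD_FAST i → push 1. Stack: [1]
LOAD_CONST → push 2. Stack: [1, 2]
COMPARE_OP bool(<) → 1 vs 2 = True. Stack: [True]
POP_JUMP_IF_FALSE → pop True; no jump. Stack: []
LOAD_FAST n → push -128. Stack: [-128]
LOAD_CONST → push 3. Stack: [-128, 3]
BINARY_OP << → -128 << 3 = -1024. Stack: [-1024]
STORE_FAST n → n=-1024. Stack: []
LOAD_FAST i → push 1. Stack: [1]
LOAD_CONST → push 1. Stack: [1, 1]
BINARY_OP + → 1 + 1 = 2. Stack: [2]
STORE_FAST i → i=2. Stack: []
LOAD_FAST i → push 2. Stack: [2]
LOAD_CONST → push 2. Stack: [2, 2]
COMPARE_OP bool(<) → 2 vs 2 = False. Stack: [False]
POP_JUMP_IF_FALSE → pop False; jump. Stack: []
LOAD_FAST n → push -1024. Stack: [-1024]
RETURN_VALUE → return -1024.

-1024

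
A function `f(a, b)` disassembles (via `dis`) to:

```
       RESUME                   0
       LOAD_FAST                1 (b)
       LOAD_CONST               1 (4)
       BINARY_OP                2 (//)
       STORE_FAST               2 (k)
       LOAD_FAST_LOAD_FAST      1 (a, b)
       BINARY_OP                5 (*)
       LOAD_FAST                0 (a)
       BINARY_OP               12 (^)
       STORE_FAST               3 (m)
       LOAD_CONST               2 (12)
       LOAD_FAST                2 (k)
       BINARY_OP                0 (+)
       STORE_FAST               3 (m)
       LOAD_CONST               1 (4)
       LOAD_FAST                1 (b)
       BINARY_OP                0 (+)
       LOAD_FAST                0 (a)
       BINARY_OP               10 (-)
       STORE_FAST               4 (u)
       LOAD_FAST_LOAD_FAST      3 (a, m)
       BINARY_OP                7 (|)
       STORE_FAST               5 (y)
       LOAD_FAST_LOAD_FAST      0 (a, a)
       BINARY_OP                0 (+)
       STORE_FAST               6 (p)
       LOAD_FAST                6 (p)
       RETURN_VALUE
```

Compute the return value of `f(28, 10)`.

56

LOAD_FAST b → push 10. Stack: [10]
LOAD_CONST → push 4. Stack: [10, 4]
BINARY_OP // → 10 // 4 = 2. Stack: [2]
STORE_FAST k → k=2. Stack: []
LOAD_FAST_LOAD_FAST a,b → push 28,10. Stack: [28, 10]
BINARY_OP * → 28 * 10 = 280. Stack: [280]
LOAD_FAST a → push 28. Stack: [280, 28]
BINARY_OP ^ → 280 ^ 28 = 260. Stack: [260]
STORE_FAST m → m=260. Stack: []
LOAD_CONST → push 12. Stack: [12]
LOAD_FAST k → push 2. Stack: [12, 2]
BINARY_OP + → 12 + 2 = 14. Stack: [14]
STORE_FAST m → m=14. Stack: []
LOAD_CONST → push 4. Stack: [4]
LOAD_FAST b → push 10. Stack: [4, 10]
BINARY_OP + → 4 + 10 = 14. Stack: [14]
LOAD_FAST a → push 28. Stack: [14, 28]
BINARY_OP - → 14 - 28 = -14. Stack: [-14]
STORE_FAST u → u=-14. Stack: []
LOAD_FAST_LOAD_FAST a,m → push 28,14. Stack: [28, 14]
BINARY_OP | → 28 | 14 = 30. Stack: [30]
STORE_FAST y → y=30. Stack: []
LOAD_FAST_LOAD_FAST a,a → push 28,28. Stack: [28, 28]
BINARY_OP + → 28 + 28 = 56. Stack: [56]
STORE_FAST p → p=56. Stack: []
LOAD_FAST p → push 56. Stack: [56]
RETURN_VALUE → return 56.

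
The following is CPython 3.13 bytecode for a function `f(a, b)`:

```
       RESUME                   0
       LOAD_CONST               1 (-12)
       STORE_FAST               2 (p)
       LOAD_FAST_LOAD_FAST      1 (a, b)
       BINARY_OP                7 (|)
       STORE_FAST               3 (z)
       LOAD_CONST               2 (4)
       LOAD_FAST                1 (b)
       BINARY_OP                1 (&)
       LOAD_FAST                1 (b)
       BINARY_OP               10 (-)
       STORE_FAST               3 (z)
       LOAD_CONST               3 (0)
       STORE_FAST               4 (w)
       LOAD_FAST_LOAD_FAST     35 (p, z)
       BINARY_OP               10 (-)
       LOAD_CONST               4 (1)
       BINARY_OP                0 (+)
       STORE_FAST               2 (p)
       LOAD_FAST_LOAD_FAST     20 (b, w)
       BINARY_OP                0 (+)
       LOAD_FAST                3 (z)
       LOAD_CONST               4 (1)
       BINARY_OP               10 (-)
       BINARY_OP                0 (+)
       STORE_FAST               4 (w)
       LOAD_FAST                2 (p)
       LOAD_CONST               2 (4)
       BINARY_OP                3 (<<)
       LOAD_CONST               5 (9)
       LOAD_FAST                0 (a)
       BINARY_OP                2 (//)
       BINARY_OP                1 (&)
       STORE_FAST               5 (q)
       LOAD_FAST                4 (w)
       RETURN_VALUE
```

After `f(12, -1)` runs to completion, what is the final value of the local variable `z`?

5

LOAD_CONST → push -12. Stack: [-12]
STORE_FAST p → p=-12. Stack: []
LOAD_FAST_LOAD_FAST a,b → push 12,-1. Stack: [12, -1]
BINARY_OP | → 12 | -1 = -1. Stack: [-1]
STORE_FAST z → z=-1. Stack: []
LOAD_CONST → push 4. Stack: [4]
LOAD_FAST b → push -1. Stack: [4, -1]
BINARY_OP & → 4 & -1 = 4. Stack: [4]
LOAD_FAST b → push -1. Stack: [4, -1]
BINARY_OP - → 4 - -1 = 5. Stack: [5]
STORE_FAST z → z=5. Stack: []
LOAD_CONST → push 0. Stack: [0]
STORE_FAST w → w=0. Stack: []
LOAD_FAST_LOAD_FAST p,z → push -12,5. Stack: [-12, 5]
BINARY_OP - → -12 - 5 = -17. Stack: [-17]
LOAD_CONST → push 1. Stack: [-17, 1]
BINARY_OP + → -17 + 1 = -16. Stack: [-16]
STORE_FAST p → p=-16. Stack: []
LOAD_FAST_LOAD_FAST b,w → push -1,0. Stack: [-1, 0]
BINARY_OP + → -1 + 0 = -1. Stack: [-1]
LOAD_FAST z → push 5. Stack: [-1, 5]
LOAD_CONST → push 1. Stack: [-1, 5, 1]
BINARY_OP - → 5 - 1 = 4. Stack: [-1, 4]
BINARY_OP + → -1 + 4 = 3. Stack: [3]
STORE_FAST w → w=3. Stack: []
LOAD_FAST p → push -16. Stack: [-16]
LOAD_CONST → push 4. Stack: [-16, 4]
BINARY_OP << → -16 << 4 = -256. Stack: [-256]
LOAD_CONST → push 9. Stack: [-256, 9]
LOAD_FAST a → push 12. Stack: [-256, 9, 12]
BINARY_OP // → 9 // 12 = 0. Stack: [-256, 0]
BINARY_OP & → -256 & 0 = 0. Stack: [0]
STORE_FAST q → q=0. Stack: []
LOAD_FAST w → push 3. Stack: [3]
RETURN_VALUE → return 3.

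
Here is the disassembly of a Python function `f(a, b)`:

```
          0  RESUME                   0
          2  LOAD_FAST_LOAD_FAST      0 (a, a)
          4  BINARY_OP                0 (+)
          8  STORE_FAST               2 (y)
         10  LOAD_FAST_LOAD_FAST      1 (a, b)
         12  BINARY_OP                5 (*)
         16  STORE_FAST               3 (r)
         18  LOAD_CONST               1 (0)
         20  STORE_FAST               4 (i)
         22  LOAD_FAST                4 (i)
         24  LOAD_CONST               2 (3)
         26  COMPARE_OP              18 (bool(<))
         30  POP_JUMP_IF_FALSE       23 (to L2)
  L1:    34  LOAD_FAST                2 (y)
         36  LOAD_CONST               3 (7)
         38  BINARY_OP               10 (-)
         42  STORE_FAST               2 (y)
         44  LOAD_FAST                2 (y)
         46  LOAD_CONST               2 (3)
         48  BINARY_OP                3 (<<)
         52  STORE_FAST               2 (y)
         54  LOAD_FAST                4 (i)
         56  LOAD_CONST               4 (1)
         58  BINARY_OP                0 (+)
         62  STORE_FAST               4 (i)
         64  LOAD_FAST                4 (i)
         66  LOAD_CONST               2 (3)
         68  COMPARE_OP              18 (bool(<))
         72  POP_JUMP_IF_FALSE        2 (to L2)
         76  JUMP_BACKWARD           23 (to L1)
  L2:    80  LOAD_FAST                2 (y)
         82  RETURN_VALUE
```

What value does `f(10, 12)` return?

LOAD_FAST_LOAD_FAST a,a → push 10,10. Stack: [10, 10]
BINARY_OP + → 10 + 10 = 20. Stack: [20]
STORE_FAST y → y=20. Stack: []
LOAD_FAST_LOAD_FAST a,b → push 10,12. Stack: [10, 12]
BINARY_OP * → 10 * 12 = 120. Stack: [120]
STORE_FAST r → r=120. Stack: []
LOAD_CONST → push 0. Stack: [0]
STORE_FAST i → i=0. Stack: []
LOAD_FAST i → push 0. Stack: [0]
LOAD_CONST → push 3. Stack: [0, 3]
COMPARE_OP bool(<) → 0 vs 3 = True. Stack: [True]
POP_JUMP_IF_FALSE → pop True; no jump. Stack: []
LOAD_FAST y → push 20. Stack: [20]
LOAD_CONST → push 7. Stack: [20, 7]
BINARY_OP - → 20 - 7 = 13. Stack: [13]
STORE_FAST y → y=13. Stack: []
LOAD_FAST y → push 13. Stack: [13]
LOAD_CONST → push 3. Stack: [13, 3]
BINARY_OP << → 13 << 3 = 104. Stack: [104]
STORE_FAST y → y=104. Stack: []
LOAD_FAST i → push 0. Stack: [0]
LOAD_CONST → push 1. Stack: [0, 1]
BINARY_OP + → 0 + 1 = 1. Stack: [1]
STORE_FAST i → i=1. Stack: []
LOAD_FAST i → push 1. Stack: [1]
LOAD_CONST → push 3. Stack: [1, 3]
COMPARE_OP bool(<) → 1 vs 3 = True. Stack: [True]
POP_JUMP_IF_FALSE → pop True; no jump. Stack: []
LOAD_FAST y → push 104. Stack: [104]
LOAD_CONST → push 7. Stack: [104, 7]
BINARY_OP - → 104 - 7 = 97. Stack: [97]
STORE_FAST y → y=97. Stack: []
LOAD_FAST y → push 97. Stack: [97]
LOAD_CONST → push 3. Stack: [97, 3]
BINARY_OP << → 97 << 3 = 776. Stack: [776]
STORE_FAST y → y=776. Stack: []
LOAD_FAST i → push 1. Stack: [1]
LOAD_CONST → push 1. Stack: [1, 1]
BINARY_OP + → 1 + 1 = 2. Stack: [2]
STORE_FAST i → i=2. Stack: []
LOAD_FAST i → push 2. Stack: [2]
LOAD_CONST → push 3. Stack: [2, 3]
COMPARE_OP bool(<) → 2 vs 3 = True. Stack: [True]
POP_JUMP_IF_FALSE → pop True; no jump. Stack: []
LOAD_FAST y → push 776. Stack: [776]
LOAD_CONST → push 7. Stack: [776, 7]
BINARY_OP - → 776 - 7 = 769. Stack: [769]
STORE_FAST y → y=769. Stack: []
LOAD_FAST y → push 769. Stack: [769]
LOAD_CONST → push 3. Stack: [769, 3]
BINARY_OP << → 769 << 3 = 6152. Stack: [6152]
STORE_FAST y → y=6152. Stack: []
LOAD_FAST i → push 2. Stack: [2]
LOAD_CONST → push 1. Stack: [2, 1]
BINARY_OP + → 2 + 1 = 3. Stack: [3]
STORE_FAST i → i=3. Stack: []
LOAD_FAST i → push 3. Stack: [3]
LOAD_CONST → push 3. Stack: [3, 3]
COMPARE_OP bool(<) → 3 vs 3 = False. Stack: [False]
POP_JUMP_IF_FALSE → pop False; jump. Stack: []
LOAD_FAST y → push 6152. Stack: [6152]
RETURN_VALUE → return 6152.

6152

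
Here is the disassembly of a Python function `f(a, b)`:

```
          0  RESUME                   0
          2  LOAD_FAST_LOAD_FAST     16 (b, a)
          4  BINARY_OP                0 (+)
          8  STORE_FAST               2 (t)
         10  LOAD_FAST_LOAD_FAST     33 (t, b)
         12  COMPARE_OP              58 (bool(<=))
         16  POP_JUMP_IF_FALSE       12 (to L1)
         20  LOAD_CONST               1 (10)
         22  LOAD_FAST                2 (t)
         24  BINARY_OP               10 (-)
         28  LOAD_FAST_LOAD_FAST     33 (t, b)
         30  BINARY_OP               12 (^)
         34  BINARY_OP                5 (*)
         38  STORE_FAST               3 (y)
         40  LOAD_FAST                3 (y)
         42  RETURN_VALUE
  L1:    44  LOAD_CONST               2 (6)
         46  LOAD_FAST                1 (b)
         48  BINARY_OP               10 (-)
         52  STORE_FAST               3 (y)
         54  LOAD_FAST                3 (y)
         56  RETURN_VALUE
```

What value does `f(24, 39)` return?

LOAD_FAST_LOAD_FAST b,a → push 39,24. Stack: [39, 24]
BINARY_OP + → 39 + 24 = 63. Stack: [63]
STORE_FAST t → t=63. Stack: []
LOAD_FAST_LOAD_FAST t,b → push 63,39. Stack: [63, 39]
COMPARE_OP bool(<=) → 63 vs 39 = False. Stack: [False]
POP_JUMP_IF_FALSE → pop False; jump. Stack: []
LOAD_CONST → push 6. Stack: [6]
LOAD_FAST b → push 39. Stack: [6, 39]
BINARY_OP - → 6 - 39 = -33. Stack: [-33]
STORE_FAST y → y=-33. Stack: []
LOAD_FAST y → push -33. Stack: [-33]
RETURN_VALUE → return -33.

-33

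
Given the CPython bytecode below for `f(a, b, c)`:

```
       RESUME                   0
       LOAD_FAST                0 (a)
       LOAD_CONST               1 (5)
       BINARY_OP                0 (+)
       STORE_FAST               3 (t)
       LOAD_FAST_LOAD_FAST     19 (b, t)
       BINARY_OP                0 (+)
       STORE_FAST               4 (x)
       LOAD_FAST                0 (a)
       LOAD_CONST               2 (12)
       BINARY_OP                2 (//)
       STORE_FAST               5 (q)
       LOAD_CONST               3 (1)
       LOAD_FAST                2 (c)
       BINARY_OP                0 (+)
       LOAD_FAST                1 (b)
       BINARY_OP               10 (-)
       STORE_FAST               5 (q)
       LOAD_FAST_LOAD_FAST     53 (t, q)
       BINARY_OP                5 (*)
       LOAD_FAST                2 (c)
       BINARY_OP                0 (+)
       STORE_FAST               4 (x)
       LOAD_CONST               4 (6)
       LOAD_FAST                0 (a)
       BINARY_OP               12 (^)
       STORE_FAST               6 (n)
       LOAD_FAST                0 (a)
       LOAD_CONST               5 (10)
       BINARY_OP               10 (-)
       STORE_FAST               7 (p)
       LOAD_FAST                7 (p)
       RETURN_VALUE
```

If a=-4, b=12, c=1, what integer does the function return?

-14

LOAD_FAST a → push -4. Stack: [-4]
LOAD_CONST → push 5. Stack: [-4, 5]
BINARY_OP + → -4 + 5 = 1. Stack: [1]
STORE_FAST t → t=1. Stack: []
LOAD_FAST_LOAD_FAST b,t → push 12,1. Stack: [12, 1]
BINARY_OP + → 12 + 1 = 13. Stack: [13]
STORE_FAST x → x=13. Stack: []
LOAD_FAST a → push -4. Stack: [-4]
LOAD_CONST → push 12. Stack: [-4, 12]
BINARY_OP // → -4 // 12 = -1. Stack: [-1]
STORE_FAST q → q=-1. Stack: []
LOAD_CONST → push 1. Stack: [1]
LOAD_FAST c → push 1. Stack: [1, 1]
BINARY_OP + → 1 + 1 = 2. Stack: [2]
LOAD_FAST b → push 12. Stack: [2, 12]
BINARY_OP - → 2 - 12 = -10. Stack: [-10]
STORE_FAST q → q=-10. Stack: []
LOAD_FAST_LOAD_FAST t,q → push 1,-10. Stack: [1, -10]
BINARY_OP * → 1 * -10 = -10. Stack: [-10]
LOAD_FAST c → push 1. Stack: [-10, 1]
BINARY_OP + → -10 + 1 = -9. Stack: [-9]
STORE_FAST x → x=-9. Stack: []
LOAD_CONST → push 6. Stack: [6]
LOAD_FAST a → push -4. Stack: [6, -4]
BINARY_OP ^ → 6 ^ -4 = -6. Stack: [-6]
STORE_FAST n → n=-6. Stack: []
LOAD_FAST a → push -4. Stack: [-4]
LOAD_CONST → push 10. Stack: [-4, 10]
BINARY_OP - → -4 - 10 = -14. Stack: [-14]
STORE_FAST p → p=-14. Stack: []
LOAD_FAST p → push -14. Stack: [-14]
RETURN_VALUE → return -14.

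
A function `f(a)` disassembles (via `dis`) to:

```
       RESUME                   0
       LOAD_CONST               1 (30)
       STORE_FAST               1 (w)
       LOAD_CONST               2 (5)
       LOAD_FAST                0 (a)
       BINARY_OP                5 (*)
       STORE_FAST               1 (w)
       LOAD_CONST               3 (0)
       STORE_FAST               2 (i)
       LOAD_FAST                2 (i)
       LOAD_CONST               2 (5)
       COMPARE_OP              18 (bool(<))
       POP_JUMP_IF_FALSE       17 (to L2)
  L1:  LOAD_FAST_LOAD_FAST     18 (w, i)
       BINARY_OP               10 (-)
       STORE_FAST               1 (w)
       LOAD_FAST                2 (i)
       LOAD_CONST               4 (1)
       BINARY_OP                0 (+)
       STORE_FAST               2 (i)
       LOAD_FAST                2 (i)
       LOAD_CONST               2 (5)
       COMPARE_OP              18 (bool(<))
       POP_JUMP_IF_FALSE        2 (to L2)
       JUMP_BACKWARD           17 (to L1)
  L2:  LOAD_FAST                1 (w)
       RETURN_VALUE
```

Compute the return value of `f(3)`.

LOAD_CONST → push 30
STORE_FAST w → w=30
LOAD_CONST → push 5
LOAD_FAST a → push 3
BINARY_OP * → 5 * 3 = 15
STORE_FAST w → w=15
LOAD_CONST → push 0
STORE_FAST i → i=0
LOAD_FAST i → push 0
LOAD_CONST → push 5
COMPARE_OP bool(<) → 0 vs 5 = True
POP_JUMP_IF_FALSE → pop True; no jump
LOAD_FAST_LOAD_FAST w,i → push 15,0
BINARY_OP - → 15 - 0 = 15
STORE_FAST w → w=15
LOAD_FAST i → push 0
LOAD_CONST → push 1
BINARY_OP + → 0 + 1 = 1
STORE_FAST i → i=1
LOAD_FAST i → push 1
LOAD_CONST → push 5
COMPARE_OP bool(<) → 1 vs 5 = True
POP_JUMP_IF_FALSE → pop True; no jump
LOAD_FAST_LOAD_FAST w,i → push 15,1
BINARY_OP - → 15 - 1 = 14
STORE_FAST w → w=14
LOAD_FAST i → push 1
LOAD_CONST → push 1
BINARY_OP + → 1 + 1 = 2
STORE_FAST i → i=2
LOAD_FAST i → push 2
LOAD_CONST → push 5
COMPARE_OP bool(<) → 2 vs 5 = True
POP_JUMP_IF_FALSE → pop True; no jump
LOAD_FAST_LOAD_FAST w,i → push 14,2
BINARY_OP - → 14 - 2 = 12
STORE_FAST w → w=12
LOAD_FAST i → push 2
LOAD_CONST → push 1
BINARY_OP + → 2 + 1 = 3
STORE_FAST i → i=3
LOAD_FAST i → push 3
LOAD_CONST → push 5
COMPARE_OP bool(<) → 3 vs 5 = True
POP_JUMP_IF_FALSE → pop True; no jump
LOAD_FAST_LOAD_FAST w,i → push 12,3
BINARY_OP - → 12 - 3 = 9
STORE_FAST w → w=9
LOAD_FAST i → push 3
LOAD_CONST → push 1
BINARY_OP + → 3 + 1 = 4
STORE_FAST i → i=4
LOAD_FAST i → push 4
LOAD_CONST → push 5
COMPARE_OP bool(<) → 4 vs 5 = True
POP_JUMP_IF_FALSE → pop True; no jump
LOAD_FAST_LOAD_FAST w,i → push 9,4
BINARY_OP - → 9 - 4 = 5
STORE_FAST w → w=5
LOAD_FAST i → push 4
LOAD_CONST → push 1
BINARY_OP + → 4 + 1 = 5
STORE_FAST i → i=5
LOAD_FAST i → push 5
LOAD_CONST → push 5
COMPARE_OP bool(<) → 5 vs 5 = False
POP_JUMP_IF_FALSE → pop False; jump
LOAD_FAST w → push 5
RETURN_VALUE → return 5.

5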